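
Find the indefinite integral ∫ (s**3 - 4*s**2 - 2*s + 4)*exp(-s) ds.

Use integration by parts with u = s**3 - 4*s**2 - 2*s + 4, dv = exp(-s) ds, so v = -exp(-s).
Apply parts 3 times (tabular method): alternate signs, differentiate u down to 0, integrate dv up.

(-s**3 + s**2 + 4*s)*exp(-s) + C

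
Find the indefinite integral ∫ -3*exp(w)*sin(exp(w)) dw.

3*cos(exp(w)) + C

Let u = exp(w), so du = (exp(w)) dw.
Rewriting, the integral becomes -3·∫ sin(u) du = -3·-cos(u).
Substituting back, u = exp(w).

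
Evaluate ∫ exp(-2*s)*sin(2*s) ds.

-exp(-2*s)*sin(2*s)/4 - exp(-2*s)*cos(2*s)/4 + C

Let I denote the integral. Integrate by parts with u = sin(2*s), dv = exp(-2*s) ds, so v = -exp(-2*s)/2: I = -exp(-2*s)*sin(2*s)/2 + ∫ exp(-2*s)*cos(2*s) ds.
Apply parts again with u = cos(2*s), dv = exp(-2*s) ds: ∫ exp(-2*s)*cos(2*s) ds = -exp(-2*s)*cos(2*s)/2 − I. Substituting back brings back I: I = -exp(-2*s)*sin(2*s)/2 - exp(-2*s)*cos(2*s)/2 − I.
Solving for I: (1 + 1)·I equals the remaining terms, so I = (1/2)·(-exp(-2*s)*sin(2*s)/2 - exp(-2*s)*cos(2*s)/2).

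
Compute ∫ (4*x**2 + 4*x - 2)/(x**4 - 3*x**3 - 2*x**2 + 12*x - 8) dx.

Factor the denominator: (x - 2)**2*(x - 1)*(x + 2).
Partial-fraction decomposition: -1/(8*(x + 2)) + 2/(x - 1) - 15/(8*(x - 2)) + 11/(2*(x - 2)**2).
Integrate each term; A/(x−a) gives A·log|x−a|; A/(x−a)² gives −A/(x−a).

-15*log(x - 2)/8 + 2*log(x - 1) - log(x + 2)/8 - 11/(2*x - 4) + C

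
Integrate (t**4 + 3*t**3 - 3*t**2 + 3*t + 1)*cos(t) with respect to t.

Use integration by parts with u = t**4 + 3*t**3 - 3*t**2 + 3*t + 1, dv = cos(t) dt, so v = sin(t).
Apply parts 4 times (tabular method): alternate signs, differentiate u down to 0, integrate dv up.

t**4*sin(t) + 3*t**3*sin(t) + 4*t**3*cos(t) - 15*t**2*sin(t) + 9*t**2*cos(t) - 15*t*sin(t) - 30*t*cos(t) + 31*sin(t) - 15*cos(t) + C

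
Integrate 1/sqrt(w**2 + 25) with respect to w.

Substitute w = 5·tan(θ), so dw = 5·sec(θ)^2 dθ and the radical becomes sqrt(w**2 + 25) = 5·sec(θ) by the Pythagorean identity.
Integrate the resulting trig expression in θ, then back-substitute tan(θ) = w/5, sec(θ) = sqrt(w**2 + 25)/5 (absorbing any constant into C).

log(w + sqrt(w**2 + 25)) + C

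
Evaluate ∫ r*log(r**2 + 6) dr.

Let u = r**2 + 6, so du = (2*r) dr.
The integral becomes (1/2)·∫ log(u) du; integrate by parts with u′=log(u), dv′=du.

r**2*log(r**2 + 6)/2 - r**2/2 + 3*log(r**2 + 6) + C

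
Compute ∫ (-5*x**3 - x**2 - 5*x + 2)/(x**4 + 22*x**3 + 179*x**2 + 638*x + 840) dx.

Factor the denominator: (x + 4)*(x + 5)*(x + 6)*(x + 7).
Partial-fraction decomposition: -1703/(6*(x + 7)) + 538/(x + 6) - 627/(2*(x + 5)) + 163/(3*(x + 4)).
Integrate each term: A/(x−a) contributes A·log|x−a|.

163*log(x + 4)/3 - 627*log(x + 5)/2 + 538*log(x + 6) - 1703*log(x + 7)/6 + C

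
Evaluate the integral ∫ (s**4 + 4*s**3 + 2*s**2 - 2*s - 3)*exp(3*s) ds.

(27*s**4 + 72*s**3 - 18*s**2 - 42*s - 67)*exp(3*s)/81 + C

Use integration by parts with u = s**4 + 4*s**3 + 2*s**2 - 2*s - 3, dv = exp(3*s) ds, so v = exp(3*s)/3.
Apply parts 4 times (tabular method): alternate signs, differentiate u down to 0, integrate dv up.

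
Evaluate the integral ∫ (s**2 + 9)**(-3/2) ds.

Substitute s = 3·tan(θ), so ds = 3·sec(θ)^2 dθ and the radical becomes sqrt(s**2 + 9) = 3·sec(θ) by the Pythagorean identity.
Integrate the resulting trig expression in θ, then back-substitute tan(θ) = s/3, sec(θ) = sqrt(s**2 + 9)/3 (absorbing any constant into C).

s/(9*sqrt(s**2 + 9)) + C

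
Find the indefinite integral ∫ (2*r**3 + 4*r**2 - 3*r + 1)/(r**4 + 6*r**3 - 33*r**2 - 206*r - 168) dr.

43*log(r - 6)/70 - log(r + 1)/21 - 17*log(r + 4)/30 + 2*log(r + 7) + C

Factor the denominator: (r - 6)*(r + 1)*(r + 4)*(r + 7).
Partial-fraction decomposition: 2/(r + 7) - 17/(30*(r + 4)) - 1/(21*(r + 1)) + 43/(70*(r - 6)).
Integrate each term: A/(r−a) contributes A·log|r−a|.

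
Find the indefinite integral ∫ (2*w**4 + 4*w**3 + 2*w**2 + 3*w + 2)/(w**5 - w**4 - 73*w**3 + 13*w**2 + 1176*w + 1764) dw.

1259*log(w - 7)/252 - 887*log(w - 6)/234 + log(w + 2)/90 - 13*log(w + 3)/72 + 3509*log(w + 7)/3640 + C

Factor the denominator: (w - 7)*(w - 6)*(w + 2)*(w + 3)*(w + 7).
Partial-fraction decomposition: 3509/(3640*(w + 7)) - 13/(72*(w + 3)) + 1/(90*(w + 2)) - 887/(234*(w - 6)) + 1259/(252*(w - 7)).
Integrate each term: A/(w−a) contributes A·log|w−a|.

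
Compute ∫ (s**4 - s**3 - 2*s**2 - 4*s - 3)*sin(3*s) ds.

-s**4*cos(3*s)/3 + 4*s**3*sin(3*s)/9 + s**3*cos(3*s)/3 - s**2*sin(3*s)/3 + 10*s**2*cos(3*s)/9 - 20*s*sin(3*s)/27 + 10*s*cos(3*s)/9 - 10*sin(3*s)/27 + 61*cos(3*s)/81 + C

Use integration by parts with u = s**4 - s**3 - 2*s**2 - 4*s - 3, dv = sin(3*s) ds, so v = -cos(3*s)/3.
Apply parts 4 times (tabular method): alternate signs, differentiate u down to 0, integrate dv up.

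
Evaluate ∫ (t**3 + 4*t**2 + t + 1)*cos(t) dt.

Use integration by parts with u = t**3 + 4*t**2 + t + 1, dv = cos(t) dt, so v = sin(t).
Apply parts 3 times (tabular method): alternate signs, differentiate u down to 0, integrate dv up.

t**3*sin(t) + 4*t**2*sin(t) + 3*t**2*cos(t) - 5*t*sin(t) + 8*t*cos(t) - 7*sin(t) - 5*cos(t) + C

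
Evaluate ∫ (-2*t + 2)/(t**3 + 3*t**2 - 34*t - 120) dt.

Factor the denominator: (t - 6)*(t + 4)*(t + 5).
Partial-fraction decomposition: 12/(11*(t + 5)) - 1/(t + 4) - 1/(11*(t - 6)).
Integrate each term: A/(t−a) contributes A·log|t−a|.

-log(t - 6)/11 - log(t + 4) + 12*log(t + 5)/11 + C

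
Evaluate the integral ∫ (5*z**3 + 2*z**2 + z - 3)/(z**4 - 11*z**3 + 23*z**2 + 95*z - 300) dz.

Factor the denominator: (z - 5)**2*(z - 4)*(z + 3).
Partial-fraction decomposition: 123/(448*(z + 3)) + 353/(7*(z - 4)) - 2925/(64*(z - 5)) + 677/(8*(z - 5)**2).
Integrate each term; A/(z−a) gives A·log|z−a|; A/(z−a)² gives −A/(z−a).

-2925*log(z - 5)/64 + 353*log(z - 4)/7 + 123*log(z + 3)/448 - 677/(8*z - 40) + C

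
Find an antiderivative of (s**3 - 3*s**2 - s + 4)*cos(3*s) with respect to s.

s**3*sin(3*s)/3 - s**2*sin(3*s) + s**2*cos(3*s)/3 - 5*s*sin(3*s)/9 - 2*s*cos(3*s)/3 + 14*sin(3*s)/9 - 5*cos(3*s)/27 + C

Use integration by parts with u = s**3 - 3*s**2 - s + 4, dv = cos(3*s) ds, so v = sin(3*s)/3.
Apply parts 3 times (tabular method): alternate signs, differentiate u down to 0, integrate dv up.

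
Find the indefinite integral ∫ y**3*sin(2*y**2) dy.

Let u = y², du = 2y dy; rewrite as (1/2)∫ u^1·sin(2u) du.
Now integrate by parts 1 time.

-y**2*cos(2*y**2)/4 + sin(2*y**2)/8 + C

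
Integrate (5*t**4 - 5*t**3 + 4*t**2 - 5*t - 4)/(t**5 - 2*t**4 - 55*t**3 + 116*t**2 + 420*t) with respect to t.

-log(t)/105 + 2755*log(t - 6)/312 - 857*log(t - 5)/140 - 71*log(t + 2)/280 + 4649*log(t + 7)/1820 + C

Factor the denominator: t*(t - 6)*(t - 5)*(t + 2)*(t + 7).
Partial-fraction decomposition: 4649/(1820*(t + 7)) - 71/(280*(t + 2)) - 857/(140*(t - 5)) + 2755/(312*(t - 6)) - 1/(105*t).
Integrate each term: A/(t−a) contributes A·log|t−a|.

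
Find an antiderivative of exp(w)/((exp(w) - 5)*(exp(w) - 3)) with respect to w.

Let u = e^w, du = e^w dw.
The integral becomes ∫ du/((u-3)(u-5)); decompose into partial fractions.

log(exp(w) - 5)/2 - log(exp(w) - 3)/2 + C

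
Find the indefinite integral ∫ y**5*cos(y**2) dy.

y**4*sin(y**2)/2 + y**2*cos(y**2) - sin(y**2) + C

Let u = y², du = 2y dy; rewrite as (1/2)∫ u^2·cos(1u) du.
Now integrate by parts 2 times.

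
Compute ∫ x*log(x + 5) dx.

Use integration by parts with u = log(x + 5), dv = x dx.
Then du = 1/(x + 5) dx and v = x**2/2.

x**2*log(x + 5)/2 - x**2/4 + 5*x/2 - 25*log(x + 5)/2 + C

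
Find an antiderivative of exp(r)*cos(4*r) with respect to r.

4*exp(r)*sin(4*r)/17 + exp(r)*cos(4*r)/17 + C

Let I denote the integral. Integrate by parts with u = cos(4*r), dv = exp(r) dr, so v = exp(r): I = exp(r)*cos(4*r) + 4·∫ exp(r)*sin(4*r) dr.
Apply parts again with u = sin(4*r), dv = exp(r) dr: ∫ exp(r)*sin(4*r) dr = exp(r)*sin(4*r) − 4·I. Substituting back brings back I: I = 4*exp(r)*sin(4*r) + exp(r)*cos(4*r) − 16·I.
Solving for I: (1 + 16)·I equals the remaining terms, so I = (1/17)·(4*exp(r)*sin(4*r) + exp(r)*cos(4*r)).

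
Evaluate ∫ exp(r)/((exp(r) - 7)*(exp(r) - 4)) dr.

Let u = e^r, du = e^r dr.
The integral becomes ∫ du/((u-4)(u-7)); decompose into partial fractions.

log(exp(r) - 7)/3 - log(exp(r) - 4)/3 + C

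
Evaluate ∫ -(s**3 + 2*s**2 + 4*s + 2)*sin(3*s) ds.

s**3*cos(3*s)/3 - s**2*sin(3*s)/3 + 2*s**2*cos(3*s)/3 - 4*s*sin(3*s)/9 + 10*s*cos(3*s)/9 - 10*sin(3*s)/27 + 14*cos(3*s)/27 + C

Use integration by parts with u = s**3 + 2*s**2 + 4*s + 2, dv = -sin(3*s) ds, so v = cos(3*s)/3.
Apply parts 3 times (tabular method): alternate signs, differentiate u down to 0, integrate dv up.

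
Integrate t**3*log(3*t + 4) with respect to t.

t**4*log(3*t + 4)/4 - t**4/16 + t**3/9 - 2*t**2/9 + 16*t/27 - 64*log(3*t + 4)/81 + C

Use integration by parts with u = log(3*t + 4), dv = t**3 dt.
Then du = 3/(3*t + 4) dt and v = t**4/4.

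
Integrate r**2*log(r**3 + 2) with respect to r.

r**3*log(r**3 + 2)/3 - r**3/3 + 2*log(r**3 + 2)/3 + C

Let u = r**3 + 2, so du = (3*r**2) dr.
The integral becomes (1/3)·∫ log(u) du; integrate by parts with u′=log(u), dv′=du.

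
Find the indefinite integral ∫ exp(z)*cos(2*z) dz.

Let I denote the integral. Integrate by parts with u = cos(2*z), dv = exp(z) dz, so v = exp(z): I = exp(z)*cos(2*z) + 2·∫ exp(z)*sin(2*z) dz.
Apply parts again with u = sin(2*z), dv = exp(z) dz: ∫ exp(z)*sin(2*z) dz = exp(z)*sin(2*z) − 2·I. Substituting back brings back I: I = 2*exp(z)*sin(2*z) + exp(z)*cos(2*z) − 4·I.
Solving for I: (1 + 4)·I equals the remaining terms, so I = (1/5)·(2*exp(z)*sin(2*z) + exp(z)*cos(2*z)).

2*exp(z)*sin(2*z)/5 + exp(z)*cos(2*z)/5 + C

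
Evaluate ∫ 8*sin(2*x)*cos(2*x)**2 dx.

Let u = cos(2*x), so du = (-2*sin(2*x)) dx.
Rewriting, the integral becomes -4·∫ u^2 du = -4·u^3/3.
Substituting back, u = cos(2*x).

-4*cos(2*x)**3/3 + C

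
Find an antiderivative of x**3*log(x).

x**4*log(x)/4 - x**4/16 + C

Use integration by parts with u = log(x), dv = x**3 dx.
Then du = 1/x dx and v = x**4/4.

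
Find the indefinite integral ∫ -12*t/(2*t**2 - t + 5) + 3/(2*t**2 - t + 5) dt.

-3*log(2*t**2 - t + 5) + C

Let u = 2*t**2 - t + 5, so du = (4*t - 1) dt.
Rewriting, the integral becomes -3·∫ 1/u du = -3·log(u).
Substituting back, u = 2*t**2 - t + 5.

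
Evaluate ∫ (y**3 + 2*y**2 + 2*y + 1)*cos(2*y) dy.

Use integration by parts with u = y**3 + 2*y**2 + 2*y + 1, dv = cos(2*y) dy, so v = sin(2*y)/2.
Apply parts 3 times (tabular method): alternate signs, differentiate u down to 0, integrate dv up.

y**3*sin(2*y)/2 + y**2*sin(2*y) + 3*y**2*cos(2*y)/4 + y*sin(2*y)/4 + y*cos(2*y) + cos(2*y)/8 + C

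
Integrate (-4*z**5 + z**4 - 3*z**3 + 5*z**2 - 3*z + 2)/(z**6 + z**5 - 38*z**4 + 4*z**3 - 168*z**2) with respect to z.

Factor the denominator: z**2*(z - 6)*(z + 7)*(z**2 + 4).
Partial-fraction decomposition: -(633*z - 32)/(2120*(z**2 + 4)) - 70926/(33761*(z + 7)) - 7573/(4680*(z - 6)) + 31/(1764*z) - 1/(84*z**2).
Integrate each term; A/(z−a) gives A·log|z−a|; the (Bz+D)/(z²+p²) term gives a log and an atan.

31*log(z)/1764 - 7573*log(z - 6)/4680 - 70926*log(z + 7)/33761 - 633*log(z**2 + 4)/4240 + 2*atan(z/2)/265 + 1/(84*z) + C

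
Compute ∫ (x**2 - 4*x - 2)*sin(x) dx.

Use integration by parts with u = x**2 - 4*x - 2, dv = sin(x) dx, so v = -cos(x).
Apply parts 2 times (tabular method): alternate signs, differentiate u down to 0, integrate dv up.

-x**2*cos(x) + 2*x*sin(x) + 4*x*cos(x) - 4*sin(x) + 4*cos(x) + C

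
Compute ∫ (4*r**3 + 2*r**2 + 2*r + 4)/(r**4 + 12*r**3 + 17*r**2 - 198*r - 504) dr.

Factor the denominator: (r - 4)*(r + 3)*(r + 6)*(r + 7).
Partial-fraction decomposition: 321/(11*(r + 7)) - 80/(3*(r + 6)) + 23/(21*(r + 3)) + 30/(77*(r - 4)).
Integrate each term: A/(r−a) contributes A·log|r−a|.

30*log(r - 4)/77 + 23*log(r + 3)/21 - 80*log(r + 6)/3 + 321*log(r + 7)/11 + C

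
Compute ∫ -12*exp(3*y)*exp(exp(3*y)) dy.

Let u = exp(3*y), so du = (3*exp(3*y)) dy.
Rewriting, the integral becomes -4·∫ e^u du = -4·e^u.
Substituting back, u = exp(3*y).

-4*exp(exp(3*y)) + C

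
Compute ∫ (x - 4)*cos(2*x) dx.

Use integration by parts with u = x - 4, dv = cos(2*x) dx, so v = sin(2*x)/2.
Apply parts 1 times (tabular method): alternate signs, differentiate u down to 0, integrate dv up.

x*sin(2*x)/2 - 2*sin(2*x) + cos(2*x)/4 + C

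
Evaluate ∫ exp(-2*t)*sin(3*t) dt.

-2*exp(-2*t)*sin(3*t)/13 - 3*exp(-2*t)*cos(3*t)/13 + C

Let I denote the integral. Integrate by parts with u = sin(3*t), dv = exp(-2*t) dt, so v = -exp(-2*t)/2: I = -exp(-2*t)*sin(3*t)/2 + (3/2)·∫ exp(-2*t)*cos(3*t) dt.
Apply parts again with u = cos(3*t), dv = exp(-2*t) dt: ∫ exp(-2*t)*cos(3*t) dt = -exp(-2*t)*cos(3*t)/2 − (3/2)·I. Substituting back brings back I: I = -exp(-2*t)*sin(3*t)/2 - 3*exp(-2*t)*cos(3*t)/4 − (9/4)·I.
Solving for I: (1 + 9/4)·I equals the remaining terms, so I = (4/13)·(-exp(-2*t)*sin(3*t)/2 - 3*exp(-2*t)*cos(3*t)/4).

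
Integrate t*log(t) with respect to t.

t**2*log(t)/2 - t**2/4 + C

Use integration by parts with u = log(t), dv = t dt.
Then du = 1/t dt and v = t**2/2.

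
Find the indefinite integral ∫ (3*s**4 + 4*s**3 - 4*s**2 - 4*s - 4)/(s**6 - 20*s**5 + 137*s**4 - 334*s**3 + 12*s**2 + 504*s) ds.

-log(s)/126 + 8347*log(s - 7)/280 - 104777*log(s - 6)/3528 - 13*log(s - 2)/120 + 5*log(s + 1)/1176 + 1145/(42*s - 252) + C

Factor the denominator: s*(s - 7)*(s - 6)**2*(s - 2)*(s + 1).
Partial-fraction decomposition: 5/(1176*(s + 1)) - 13/(120*(s - 2)) - 104777/(3528*(s - 6)) - 1145/(42*(s - 6)**2) + 8347/(280*(s - 7)) - 1/(126*s).
Integrate each term; A/(s−a) gives A·log|s−a|; A/(s−a)² gives −A/(s−a).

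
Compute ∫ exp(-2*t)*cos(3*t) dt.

3*exp(-2*t)*sin(3*t)/13 - 2*exp(-2*t)*cos(3*t)/13 + C

Let I denote the integral. Integrate by parts with u = cos(3*t), dv = exp(-2*t) dt, so v = -exp(-2*t)/2: I = -exp(-2*t)*cos(3*t)/2 − (3/2)·∫ exp(-2*t)*sin(3*t) dt.
Apply parts again with u = sin(3*t), dv = exp(-2*t) dt: ∫ exp(-2*t)*sin(3*t) dt = -exp(-2*t)*sin(3*t)/2 + (3/2)·I. Substituting back brings back I: I = 3*exp(-2*t)*sin(3*t)/4 - exp(-2*t)*cos(3*t)/2 − (9/4)·I.
Solving for I: (1 + 9/4)·I equals the remaining terms, so I = (4/13)·(3*exp(-2*t)*sin(3*t)/4 - exp(-2*t)*cos(3*t)/2).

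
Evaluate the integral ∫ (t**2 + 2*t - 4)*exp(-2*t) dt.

Use integration by parts with u = t**2 + 2*t - 4, dv = exp(-2*t) dt, so v = -exp(-2*t)/2.
Apply parts 2 times (tabular method): alternate signs, differentiate u down to 0, integrate dv up.

(-2*t**2 - 6*t + 5)*exp(-2*t)/4 + C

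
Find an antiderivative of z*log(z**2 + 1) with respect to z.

z**2*log(z**2 + 1)/2 - z**2/2 + log(z**2 + 1)/2 + C

Let u = z**2 + 1, so du = (2*z) dz.
The integral becomes (1/2)·∫ log(u) du; integrate by parts with u′=log(u), dv′=du.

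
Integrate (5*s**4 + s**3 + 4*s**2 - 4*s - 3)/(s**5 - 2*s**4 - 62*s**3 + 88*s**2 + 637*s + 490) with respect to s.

Factor the denominator: (s - 7)*(s - 5)*(s + 1)*(s + 2)*(s + 7).
Partial-fraction decomposition: 3961/(1680*(s + 7)) - 31/(105*(s + 2)) + 1/(32*(s + 1)) - 1109/(336*(s - 5)) + 4171/(672*(s - 7)).
Integrate each term: A/(s−a) contributes A·log|s−a|.

4171*log(s - 7)/672 - 1109*log(s - 5)/336 + log(s + 1)/32 - 31*log(s + 2)/105 + 3961*log(s + 7)/1680 + C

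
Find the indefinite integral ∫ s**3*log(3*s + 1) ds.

Use integration by parts with u = log(3*s + 1), dv = s**3 ds.
Then du = 3/(3*s + 1) ds and v = s**4/4.

s**4*log(3*s + 1)/4 - s**4/16 + s**3/36 - s**2/72 + s/108 - log(3*s + 1)/324 + C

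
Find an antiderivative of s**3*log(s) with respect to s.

s**4*log(s)/4 - s**4/16 + C

Use integration by parts with u = log(s), dv = s**3 ds.
Then du = 1/s ds and v = s**4/4.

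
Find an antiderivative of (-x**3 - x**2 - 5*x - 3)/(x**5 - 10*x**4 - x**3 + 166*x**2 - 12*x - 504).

-43*log(x - 7)/45 + 95*log(x - 6)/96 - log(x - 2)/16 - 11*log(x + 2)/288 + log(x + 3)/15 + C

Factor the denominator: (x - 7)*(x - 6)*(x - 2)*(x + 2)*(x + 3).
Partial-fraction decomposition: 1/(15*(x + 3)) - 11/(288*(x + 2)) - 1/(16*(x - 2)) + 95/(96*(x - 6)) - 43/(45*(x - 7)).
Integrate each term: A/(x−a) contributes A·log|x−a|.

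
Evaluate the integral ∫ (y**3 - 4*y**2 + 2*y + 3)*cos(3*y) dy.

y**3*sin(3*y)/3 - 4*y**2*sin(3*y)/3 + y**2*cos(3*y)/3 + 4*y*sin(3*y)/9 - 8*y*cos(3*y)/9 + 35*sin(3*y)/27 + 4*cos(3*y)/27 + C

Use integration by parts with u = y**3 - 4*y**2 + 2*y + 3, dv = cos(3*y) dy, so v = sin(3*y)/3.
Apply parts 3 times (tabular method): alternate signs, differentiate u down to 0, integrate dv up.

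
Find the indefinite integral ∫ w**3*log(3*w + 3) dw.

Use integration by parts with u = log(3*w + 3), dv = w**3 dw.
Then du = 3/(3*w + 3) dw and v = w**4/4.

w**4*log(3*w + 3)/4 - w**4/16 + w**3/12 - w**2/8 + w/4 - log(w + 1)/4 + C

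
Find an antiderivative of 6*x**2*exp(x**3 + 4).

2*exp(x**3 + 4) + C

Let u = x**3 + 4, so du = (3*x**2) dx.
Rewriting, the integral becomes 2·∫ e^u du = 2·e^u.
Substituting back, u = x**3 + 4.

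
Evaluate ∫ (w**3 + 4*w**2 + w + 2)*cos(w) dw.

w**3*sin(w) + 4*w**2*sin(w) + 3*w**2*cos(w) - 5*w*sin(w) + 8*w*cos(w) - 6*sin(w) - 5*cos(w) + C

Use integration by parts with u = w**3 + 4*w**2 + w + 2, dv = cos(w) dw, so v = sin(w).
Apply parts 3 times (tabular method): alternate signs, differentiate u down to 0, integrate dv up.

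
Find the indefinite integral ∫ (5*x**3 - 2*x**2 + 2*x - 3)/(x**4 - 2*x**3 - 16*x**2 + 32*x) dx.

-3*log(x)/32 + 293*log(x - 4)/64 - 11*log(x - 2)/8 + 121*log(x + 4)/64 + C

Factor the denominator: x*(x - 4)*(x - 2)*(x + 4).
Partial-fraction decomposition: 121/(64*(x + 4)) - 11/(8*(x - 2)) + 293/(64*(x - 4)) - 3/(32*x).
Integrate each term: A/(x−a) contributes A·log|x−a|.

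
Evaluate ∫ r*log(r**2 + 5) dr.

r**2*log(r**2 + 5)/2 - r**2/2 + 5*log(r**2 + 5)/2 + C

Let u = r**2 + 5, so du = (2*r) dr.
The integral becomes (1/2)·∫ log(u) du; integrate by parts with u′=log(u), dv′=du.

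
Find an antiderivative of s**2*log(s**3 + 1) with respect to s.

Let u = s**3 + 1, so du = (3*s**2) ds.
The integral becomes (1/3)·∫ log(u) du; integrate by parts with u′=log(u), dv′=du.

s**3*log(s**3 + 1)/3 - s**3/3 + log(s**3 + 1)/3 + C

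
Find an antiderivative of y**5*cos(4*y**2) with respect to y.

Let u = y², du = 2y dy; rewrite as (1/2)∫ u^2·cos(4u) du.
Now integrate by parts 2 times.

y**4*sin(4*y**2)/8 + y**2*cos(4*y**2)/16 - sin(4*y**2)/64 + C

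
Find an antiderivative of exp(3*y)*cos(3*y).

Let I denote the integral. Integrate by parts with u = cos(3*y), dv = exp(3*y) dy, so v = exp(3*y)/3: I = exp(3*y)*cos(3*y)/3 + ∫ exp(3*y)*sin(3*y) dy.
Apply parts again with u = sin(3*y), dv = exp(3*y) dy: ∫ exp(3*y)*sin(3*y) dy = exp(3*y)*sin(3*y)/3 − I. Substituting back brings back I: I = exp(3*y)*sin(3*y)/3 + exp(3*y)*cos(3*y)/3 − I.
Solving for I: (1 + 1)·I equals the remaining terms, so I = (1/2)·(exp(3*y)*sin(3*y)/3 + exp(3*y)*cos(3*y)/3).

exp(3*y)*sin(3*y)/6 + exp(3*y)*cos(3*y)/6 + C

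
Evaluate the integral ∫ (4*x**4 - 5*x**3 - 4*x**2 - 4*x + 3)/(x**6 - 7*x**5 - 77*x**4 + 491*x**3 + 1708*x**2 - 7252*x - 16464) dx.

-390529*log(x - 7)/106722 + 303*log(x - 6)/80 - 11*log(x + 2)/720 + 433*log(x + 4)/2420 - 143*log(x + 7)/490 - 426/(77*x - 539) + C

Factor the denominator: (x - 7)**2*(x - 6)*(x + 2)*(x + 4)*(x + 7).
Partial-fraction decomposition: -143/(490*(x + 7)) + 433/(2420*(x + 4)) - 11/(720*(x + 2)) + 303/(80*(x - 6)) - 390529/(106722*(x - 7)) + 426/(77*(x - 7)**2).
Integrate each term; A/(x−a) gives A·log|x−a|; A/(x−a)² gives −A/(x−a).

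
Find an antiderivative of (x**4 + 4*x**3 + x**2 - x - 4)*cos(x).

x**4*sin(x) + 4*x**3*sin(x) + 4*x**3*cos(x) - 11*x**2*sin(x) + 12*x**2*cos(x) - 25*x*sin(x) - 22*x*cos(x) + 18*sin(x) - 25*cos(x) + C

Use integration by parts with u = x**4 + 4*x**3 + x**2 - x - 4, dv = cos(x) dx, so v = sin(x).
Apply parts 4 times (tabular method): alternate signs, differentiate u down to 0, integrate dv up.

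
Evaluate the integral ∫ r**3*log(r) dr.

r**4*log(r)/4 - r**4/16 + C

Use integration by parts with u = log(r), dv = r**3 dr.
Then du = 1/r dr and v = r**4/4.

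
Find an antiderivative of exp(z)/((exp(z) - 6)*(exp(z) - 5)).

Let u = e^z, du = e^z dz.
The integral becomes ∫ du/((u-6)(u-5)); decompose into partial fractions.

log(exp(z) - 6) - log(exp(z) - 5) + C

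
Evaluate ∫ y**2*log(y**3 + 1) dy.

Let u = y**3 + 1, so du = (3*y**2) dy.
The integral becomes (1/3)·∫ log(u) du; integrate by parts with u′=log(u), dv′=du.

y**3*log(y**3 + 1)/3 - y**3/3 + log(y**3 + 1)/3 + C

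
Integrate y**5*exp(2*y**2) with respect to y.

Let u = y², du = 2y dy; rewrite as (1/2)∫ u^2·exp(2u) du.
Now integrate by parts 2 times.

(2*y**4 - 2*y**2 + 1)*exp(2*y**2)/8 + C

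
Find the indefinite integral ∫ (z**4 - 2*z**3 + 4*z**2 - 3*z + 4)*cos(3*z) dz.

Use integration by parts with u = z**4 - 2*z**3 + 4*z**2 - 3*z + 4, dv = cos(3*z) dz, so v = sin(3*z)/3.
Apply parts 4 times (tabular method): alternate signs, differentiate u down to 0, integrate dv up.

z**4*sin(3*z)/3 - 2*z**3*sin(3*z)/3 + 4*z**3*cos(3*z)/9 + 8*z**2*sin(3*z)/9 - 2*z**2*cos(3*z)/3 - 5*z*sin(3*z)/9 + 16*z*cos(3*z)/27 + 92*sin(3*z)/81 - 5*cos(3*z)/27 + C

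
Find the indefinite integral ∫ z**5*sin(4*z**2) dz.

Let u = z², du = 2z dz; rewrite as (1/2)∫ u^2·sin(4u) du.
Now integrate by parts 2 times.

-z**4*cos(4*z**2)/8 + z**2*sin(4*z**2)/16 + cos(4*z**2)/64 + C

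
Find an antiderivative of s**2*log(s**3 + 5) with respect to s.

Let u = s**3 + 5, so du = (3*s**2) ds.
The integral becomes (1/3)·∫ log(u) du; integrate by parts with u′=log(u), dv′=du.

s**3*log(s**3 + 5)/3 - s**3/3 + 5*log(s**3 + 5)/3 + C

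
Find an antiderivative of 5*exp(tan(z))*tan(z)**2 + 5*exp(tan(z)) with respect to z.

Let u = tan(z), so du = (tan(z)**2 + 1) dz.
Rewriting, the integral becomes 5·∫ e^u du = 5·e^u.
Substituting back, u = tan(z).

5*exp(tan(z)) + C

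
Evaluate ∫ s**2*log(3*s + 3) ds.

Use integration by parts with u = log(3*s + 3), dv = s**2 ds.
Then du = 3/(3*s + 3) ds and v = s**3/3.

s**3*log(3*s + 3)/3 - s**3/9 + s**2/6 - s/3 + log(s + 1)/3 + C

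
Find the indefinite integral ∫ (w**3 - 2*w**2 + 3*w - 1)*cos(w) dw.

w**3*sin(w) - 2*w**2*sin(w) + 3*w**2*cos(w) - 3*w*sin(w) - 4*w*cos(w) + 3*sin(w) - 3*cos(w) + C

Use integration by parts with u = w**3 - 2*w**2 + 3*w - 1, dv = cos(w) dw, so v = sin(w).
Apply parts 3 times (tabular method): alternate signs, differentiate u down to 0, integrate dv up.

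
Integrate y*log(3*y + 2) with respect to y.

y**2*log(3*y + 2)/2 - y**2/4 + y/3 - 2*log(3*y + 2)/9 + C

Use integration by parts with u = log(3*y + 2), dv = y dy.
Then du = 3/(3*y + 2) dy and v = y**2/2.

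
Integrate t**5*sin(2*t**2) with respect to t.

-t**4*cos(2*t**2)/4 + t**2*sin(2*t**2)/4 + cos(2*t**2)/8 + C

Let u = t², du = 2t dt; rewrite as (1/2)∫ u^2·sin(2u) du.
Now integrate by parts 2 times.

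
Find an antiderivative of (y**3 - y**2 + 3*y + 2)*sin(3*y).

-y**3*cos(3*y)/3 + y**2*sin(3*y)/3 + y**2*cos(3*y)/3 - 2*y*sin(3*y)/9 - 7*y*cos(3*y)/9 + 7*sin(3*y)/27 - 20*cos(3*y)/27 + C

Use integration by parts with u = y**3 - y**2 + 3*y + 2, dv = sin(3*y) dy, so v = -cos(3*y)/3.
Apply parts 3 times (tabular method): alternate signs, differentiate u down to 0, integrate dv up.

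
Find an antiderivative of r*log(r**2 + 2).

Let u = r**2 + 2, so du = (2*r) dr.
The integral becomes (1/2)·∫ log(u) du; integrate by parts with u′=log(u), dv′=du.

r**2*log(r**2 + 2)/2 - r**2/2 + log(r**2 + 2) + C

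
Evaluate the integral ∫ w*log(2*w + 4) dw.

Use integration by parts with u = log(2*w + 4), dv = w dw.
Then du = 2/(2*w + 4) dw and v = w**2/2.

w**2*log(2*w + 4)/2 - w**2/4 + w - 2*log(w + 2) + C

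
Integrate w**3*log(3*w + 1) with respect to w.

w**4*log(3*w + 1)/4 - w**4/16 + w**3/36 - w**2/72 + w/108 - log(3*w + 1)/324 + C

Use integration by parts with u = log(3*w + 1), dv = w**3 dw.
Then du = 3/(3*w + 1) dw and v = w**4/4.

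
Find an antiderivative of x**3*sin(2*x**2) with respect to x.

-x**2*cos(2*x**2)/4 + sin(2*x**2)/8 + C

Let u = x², du = 2x dx; rewrite as (1/2)∫ u^1·sin(2u) du.
Now integrate by parts 1 time.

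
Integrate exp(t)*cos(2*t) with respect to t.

Let I denote the integral. Integrate by parts with u = cos(2*t), dv = exp(t) dt, so v = exp(t): I = exp(t)*cos(2*t) + 2·∫ exp(t)*sin(2*t) dt.
Apply parts again with u = sin(2*t), dv = exp(t) dt: ∫ exp(t)*sin(2*t) dt = exp(t)*sin(2*t) − 2·I. Substituting back brings back I: I = 2*exp(t)*sin(2*t) + exp(t)*cos(2*t) − 4·I.
Solving for I: (1 + 4)·I equals the remaining terms, so I = (1/5)·(2*exp(t)*sin(2*t) + exp(t)*cos(2*t)).

2*exp(t)*sin(2*t)/5 + exp(t)*cos(2*t)/5 + C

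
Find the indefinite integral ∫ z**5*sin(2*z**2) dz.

Let u = z², du = 2z dz; rewrite as (1/2)∫ u^2·sin(2u) du.
Now integrate by parts 2 times.

-z**4*cos(2*z**2)/4 + z**2*sin(2*z**2)/4 + cos(2*z**2)/8 + C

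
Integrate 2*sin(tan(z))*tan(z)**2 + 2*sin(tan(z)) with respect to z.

Let u = tan(z), so du = (tan(z)**2 + 1) dz.
Rewriting, the integral becomes 2·∫ sin(u) du = 2·-cos(u).
Substituting back, u = tan(z).

-2*cos(tan(z)) + C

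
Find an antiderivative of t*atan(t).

Use integration by parts with u = arctan(t), dv = t dt.
Then du = 1/(t**2 + 1) dt.

t**2*atan(t)/2 - t/2 + atan(t)/2 + C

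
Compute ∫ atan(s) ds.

Use integration by parts with u = arctan(s), dv = ds.
Then du = 1/(s**2 + 1) ds.

s*atan(s) - log(s**2 + 1)/2 + C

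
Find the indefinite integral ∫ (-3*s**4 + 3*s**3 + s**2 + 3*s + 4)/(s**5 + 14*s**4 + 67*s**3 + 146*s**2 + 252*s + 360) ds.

-160*log(s + 3)/39 + 1118*log(s + 5)/29 - 2257*log(s + 6)/60 + 1263*log(s**2 + 4)/15080 - 939*atan(s/2)/7540 + C

Factor the denominator: (s + 3)*(s + 5)*(s + 6)*(s**2 + 4).
Partial-fraction decomposition: 3*(421*s - 626)/(7540*(s**2 + 4)) - 2257/(60*(s + 6)) + 1118/(29*(s + 5)) - 160/(39*(s + 3)).
Integrate each term; A/(s−a) gives A·log|s−a|; the (Bs+D)/(s²+p²) term gives a log and an atan.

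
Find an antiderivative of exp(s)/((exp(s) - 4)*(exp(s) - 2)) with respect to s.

log(exp(s) - 4)/2 - log(exp(s) - 2)/2 + C

Let u = e^s, du = e^s ds.
The integral becomes ∫ du/((u-4)(u-2)); decompose into partial fractions.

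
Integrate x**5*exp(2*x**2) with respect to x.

Let u = x², du = 2x dx; rewrite as (1/2)∫ u^2·exp(2u) du.
Now integrate by parts 2 times.

(2*x**4 - 2*x**2 + 1)*exp(2*x**2)/8 + C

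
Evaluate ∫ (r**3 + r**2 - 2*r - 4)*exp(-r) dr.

Use integration by parts with u = r**3 + r**2 - 2*r - 4, dv = exp(-r) dr, so v = -exp(-r).
Apply parts 3 times (tabular method): alternate signs, differentiate u down to 0, integrate dv up.

(-r**3 - 4*r**2 - 6*r - 2)*exp(-r) + C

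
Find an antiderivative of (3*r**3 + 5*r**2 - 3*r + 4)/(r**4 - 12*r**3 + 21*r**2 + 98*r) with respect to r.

Factor the denominator: r*(r - 7)**2*(r + 2).
Partial-fraction decomposition: -1/(27*(r + 2)) + 3964/(1323*(r - 7)) + 419/(21*(r - 7)**2) + 2/(49*r).
Integrate each term; A/(r−a) gives A·log|r−a|; A/(r−a)² gives −A/(r−a).

2*log(r)/49 + 3964*log(r - 7)/1323 - log(r + 2)/27 - 419/(21*r - 147) + C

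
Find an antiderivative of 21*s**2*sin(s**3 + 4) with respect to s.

-7*cos(s**3 + 4) + C

Let u = s**3 + 4, so du = (3*s**2) ds.
Rewriting, the integral becomes 7·∫ sin(u) du = 7·-cos(u).
Substituting back, u = s**3 + 4.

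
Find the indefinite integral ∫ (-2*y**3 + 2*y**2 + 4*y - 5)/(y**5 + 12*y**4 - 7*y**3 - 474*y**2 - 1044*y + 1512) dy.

-341*log(y - 6)/9360 + log(y - 1)/1960 - 50699*log(y + 6)/7056 + 751*log(y + 7)/104 - 475/(84*y + 504) + C

Factor the denominator: (y - 6)*(y - 1)*(y + 6)**2*(y + 7).
Partial-fraction decomposition: 751/(104*(y + 7)) - 50699/(7056*(y + 6)) + 475/(84*(y + 6)**2) + 1/(1960*(y - 1)) - 341/(9360*(y - 6)).
Integrate each term; A/(y−a) gives A·log|y−a|; A/(y−a)² gives −A/(y−a).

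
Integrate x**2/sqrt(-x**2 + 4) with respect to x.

Substitute x = 2·sin(θ), so dx = 2·cos(θ) dθ and the radical becomes sqrt(-x**2 + 4) = 2·cos(θ) by the Pythagorean identity.
Integrate the resulting trig expression in θ, then back-substitute θ = asin(x/2), sin(θ) = x/2, cos(θ) = sqrt(-x**2 + 4)/2 (absorbing any constant into C).

-x*sqrt(-x**2 + 4)/2 + 2*asin(x/2) + C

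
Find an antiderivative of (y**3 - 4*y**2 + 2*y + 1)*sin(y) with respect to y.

-y**3*cos(y) + 3*y**2*sin(y) + 4*y**2*cos(y) - 8*y*sin(y) + 4*y*cos(y) - 4*sin(y) - 9*cos(y) + C

Use integration by parts with u = y**3 - 4*y**2 + 2*y + 1, dv = sin(y) dy, so v = -cos(y).
Apply parts 3 times (tabular method): alternate signs, differentiate u down to 0, integrate dv up.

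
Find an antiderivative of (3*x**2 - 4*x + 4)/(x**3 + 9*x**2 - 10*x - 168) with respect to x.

18*log(x - 4)/55 - 68*log(x + 6)/5 + 179*log(x + 7)/11 + C

Factor the denominator: (x - 4)*(x + 6)*(x + 7).
Partial-fraction decomposition: 179/(11*(x + 7)) - 68/(5*(x + 6)) + 18/(55*(x - 4)).
Integrate each term: A/(x−a) contributes A·log|x−a|.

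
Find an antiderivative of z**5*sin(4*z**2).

Let u = z², du = 2z dz; rewrite as (1/2)∫ u^2·sin(4u) du.
Now integrate by parts 2 times.

-z**4*cos(4*z**2)/8 + z**2*sin(4*z**2)/16 + cos(4*z**2)/64 + C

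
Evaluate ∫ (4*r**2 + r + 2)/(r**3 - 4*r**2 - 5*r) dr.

Factor the denominator: r*(r - 5)*(r + 1).
Partial-fraction decomposition: 5/(6*(r + 1)) + 107/(30*(r - 5)) - 2/(5*r).
Integrate each term: A/(r−a) contributes A·log|r−a|.

-2*log(r)/5 + 107*log(r - 5)/30 + 5*log(r + 1)/6 + C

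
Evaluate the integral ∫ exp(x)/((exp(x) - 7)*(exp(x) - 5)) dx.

log(exp(x) - 7)/2 - log(exp(x) - 5)/2 + C

Let u = e^x, du = e^x dx.
The integral becomes ∫ du/((u-7)(u-5)); decompose into partial fractions.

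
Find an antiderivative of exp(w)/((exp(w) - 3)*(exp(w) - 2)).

Let u = e^w, du = e^w dw.
The integral becomes ∫ du/((u-3)(u-2)); decompose into partial fractions.

log(exp(w) - 3) - log(exp(w) - 2) + C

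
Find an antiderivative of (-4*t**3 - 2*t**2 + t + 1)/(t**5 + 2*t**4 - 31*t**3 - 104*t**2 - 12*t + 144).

Factor the denominator: (t - 6)*(t - 1)*(t + 2)*(t + 3)*(t + 4).
Partial-fraction decomposition: 221/(100*(t + 4)) - 22/(9*(t + 3)) + 23/(48*(t + 2)) + 1/(75*(t - 1)) - 929/(3600*(t - 6)).
Integrate each term: A/(t−a) contributes A·log|t−a|.

-929*log(t - 6)/3600 + log(t - 1)/75 + 23*log(t + 2)/48 - 22*log(t + 3)/9 + 221*log(t + 4)/100 + C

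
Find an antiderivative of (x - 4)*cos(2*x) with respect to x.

Use integration by parts with u = x - 4, dv = cos(2*x) dx, so v = sin(2*x)/2.
Apply parts 1 times (tabular method): alternate signs, differentiate u down to 0, integrate dv up.

x*sin(2*x)/2 - 2*sin(2*x) + cos(2*x)/4 + C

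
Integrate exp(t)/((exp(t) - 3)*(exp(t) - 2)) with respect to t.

Let u = e^t, du = e^t dt.
The integral becomes ∫ du/((u-2)(u-3)); decompose into partial fractions.

log(exp(t) - 3) - log(exp(t) - 2) + C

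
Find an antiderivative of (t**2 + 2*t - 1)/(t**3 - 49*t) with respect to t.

Factor the denominator: t*(t - 7)*(t + 7).
Partial-fraction decomposition: 17/(49*(t + 7)) + 31/(49*(t - 7)) + 1/(49*t).
Integrate each term: A/(t−a) contributes A·log|t−a|.

log(t)/49 + 31*log(t - 7)/49 + 17*log(t + 7)/49 + C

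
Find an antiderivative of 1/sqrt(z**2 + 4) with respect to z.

log(z + sqrt(z**2 + 4)) + C

Substitute z = 2·tan(θ), so dz = 2·sec(θ)^2 dθ and the radical becomes sqrt(z**2 + 4) = 2·sec(θ) by the Pythagorean identity.
Integrate the resulting trig expression in θ, then back-substitute tan(θ) = z/2, sec(θ) = sqrt(z**2 + 4)/2 (absorbing any constant into C).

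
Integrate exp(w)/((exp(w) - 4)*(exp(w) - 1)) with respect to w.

Let u = e^w, du = e^w dw.
The integral becomes ∫ du/((u-1)(u-4)); decompose into partial fractions.

log(exp(w) - 4)/3 - log(exp(w) - 1)/3 + C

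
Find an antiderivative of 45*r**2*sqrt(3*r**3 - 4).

10*(3*r**3 - 4)**(3/2)/3 + C

Let u = 3*r**3 - 4, so du = (9*r**2) dr.
Rewriting, the integral becomes 5·∫ √u du = 5·(2/3)u^(3/2).
Substituting back, u = 3*r**3 - 4.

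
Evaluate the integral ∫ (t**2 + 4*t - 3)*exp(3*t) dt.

(9*t**2 + 30*t - 37)*exp(3*t)/27 + C

Use integration by parts with u = t**2 + 4*t - 3, dv = exp(3*t) dt, so v = exp(3*t)/3.
Apply parts 2 times (tabular method): alternate signs, differentiate u down to 0, integrate dv up.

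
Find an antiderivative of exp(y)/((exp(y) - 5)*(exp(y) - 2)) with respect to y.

Let u = e^y, du = e^y dy.
The integral becomes ∫ du/((u-5)(u-2)); decompose into partial fractions.

log(exp(y) - 5)/3 - log(exp(y) - 2)/3 + C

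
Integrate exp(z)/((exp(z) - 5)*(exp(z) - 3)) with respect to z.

Let u = e^z, du = e^z dz.
The integral becomes ∫ du/((u-5)(u-3)); decompose into partial fractions.

log(exp(z) - 5)/2 - log(exp(z) - 3)/2 + C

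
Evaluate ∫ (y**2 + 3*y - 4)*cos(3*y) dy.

Use integration by parts with u = y**2 + 3*y - 4, dv = cos(3*y) dy, so v = sin(3*y)/3.
Apply parts 2 times (tabular method): alternate signs, differentiate u down to 0, integrate dv up.

y**2*sin(3*y)/3 + y*sin(3*y) + 2*y*cos(3*y)/9 - 38*sin(3*y)/27 + cos(3*y)/3 + C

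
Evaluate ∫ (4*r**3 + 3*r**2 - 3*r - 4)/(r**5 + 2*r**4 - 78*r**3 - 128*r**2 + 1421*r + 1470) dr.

Factor the denominator: (r - 7)*(r - 5)*(r + 1)*(r + 6)*(r + 7).
Partial-fraction decomposition: -151/(126*(r + 7)) + 742/(715*(r + 6)) - 1/(720*(r + 1)) - 139/(396*(r - 5)) + 747/(1456*(r - 7)).
Integrate each term: A/(r−a) contributes A·log|r−a|.

747*log(r - 7)/1456 - 139*log(r - 5)/396 - log(r + 1)/720 + 742*log(r + 6)/715 - 151*log(r + 7)/126 + C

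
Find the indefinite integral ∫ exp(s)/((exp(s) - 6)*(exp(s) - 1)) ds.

Let u = e^s, du = e^s ds.
The integral becomes ∫ du/((u-1)(u-6)); decompose into partial fractions.

log(exp(s) - 6)/5 - log(exp(s) - 1)/5 + C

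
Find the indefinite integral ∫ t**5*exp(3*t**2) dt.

(9*t**4 - 6*t**2 + 2)*exp(3*t**2)/54 + C

Let u = t², du = 2t dt; rewrite as (1/2)∫ u^2·exp(3u) du.
Now integrate by parts 2 times.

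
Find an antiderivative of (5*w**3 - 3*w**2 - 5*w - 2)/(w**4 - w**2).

5*log(w) - 5*log(w - 1)/2 + 5*log(w + 1)/2 - 2/w + C

Factor the denominator: w**2*(w - 1)*(w + 1).
Partial-fraction decomposition: 5/(2*(w + 1)) - 5/(2*(w - 1)) + 5/w + 2/w**2.
Integrate each term; A/(w−a) gives A·log|w−a|; A/(w−a)² gives −A/(w−a).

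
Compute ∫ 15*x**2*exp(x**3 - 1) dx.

5*exp(x**3 - 1) + C

Let u = x**3 - 1, so du = (3*x**2) dx.
Rewriting, the integral becomes 5·∫ e^u du = 5·e^u.
Substituting back, u = x**3 - 1.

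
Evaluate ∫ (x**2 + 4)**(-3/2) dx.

x/(4*sqrt(x**2 + 4)) + C

Substitute x = 2·tan(θ), so dx = 2·sec(θ)^2 dθ and the radical becomes sqrt(x**2 + 4) = 2·sec(θ) by the Pythagorean identity.
Integrate the resulting trig expression in θ, then back-substitute tan(θ) = x/2, sec(θ) = sqrt(x**2 + 4)/2 (absorbing any constant into C).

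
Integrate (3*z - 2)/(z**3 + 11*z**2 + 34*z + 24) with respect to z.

Factor the denominator: (z + 1)*(z + 4)*(z + 6).
Partial-fraction decomposition: -2/(z + 6) + 7/(3*(z + 4)) - 1/(3*(z + 1)).
Integrate each term: A/(z−a) contributes A·log|z−a|.

-log(z + 1)/3 + 7*log(z + 4)/3 - 2*log(z + 6) + C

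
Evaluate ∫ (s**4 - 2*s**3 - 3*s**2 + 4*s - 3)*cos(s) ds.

Use integration by parts with u = s**4 - 2*s**3 - 3*s**2 + 4*s - 3, dv = cos(s) ds, so v = sin(s).
Apply parts 4 times (tabular method): alternate signs, differentiate u down to 0, integrate dv up.

s**4*sin(s) - 2*s**3*sin(s) + 4*s**3*cos(s) - 15*s**2*sin(s) - 6*s**2*cos(s) + 16*s*sin(s) - 30*s*cos(s) + 27*sin(s) + 16*cos(s) + C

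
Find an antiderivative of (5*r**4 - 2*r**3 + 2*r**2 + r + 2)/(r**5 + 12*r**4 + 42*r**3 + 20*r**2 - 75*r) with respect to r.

-2*log(r)/75 + log(r - 1)/18 + 119*log(r + 3)/12 - 4451*log(r + 5)/900 + 1711/(30*r + 150) + C

Factor the denominator: r*(r - 1)*(r + 3)*(r + 5)**2.
Partial-fraction decomposition: -4451/(900*(r + 5)) - 1711/(30*(r + 5)**2) + 119/(12*(r + 3)) + 1/(18*(r - 1)) - 2/(75*r).
Integrate each term; A/(r−a) gives A·log|r−a|; A/(r−a)² gives −A/(r−a).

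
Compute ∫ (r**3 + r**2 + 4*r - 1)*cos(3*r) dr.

Use integration by parts with u = r**3 + r**2 + 4*r - 1, dv = cos(3*r) dr, so v = sin(3*r)/3.
Apply parts 3 times (tabular method): alternate signs, differentiate u down to 0, integrate dv up.

r**3*sin(3*r)/3 + r**2*sin(3*r)/3 + r**2*cos(3*r)/3 + 10*r*sin(3*r)/9 + 2*r*cos(3*r)/9 - 11*sin(3*r)/27 + 10*cos(3*r)/27 + C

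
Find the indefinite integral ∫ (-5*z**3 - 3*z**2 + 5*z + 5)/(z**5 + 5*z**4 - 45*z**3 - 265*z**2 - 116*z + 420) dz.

-911*log(z - 7)/4212 - log(z - 1)/378 + 23*log(z + 2)/324 - 265*log(z + 5)/108 + 947*log(z + 6)/364 + C

Factor the denominator: (z - 7)*(z - 1)*(z + 2)*(z + 5)*(z + 6).
Partial-fraction decomposition: 947/(364*(z + 6)) - 265/(108*(z + 5)) + 23/(324*(z + 2)) - 1/(378*(z - 1)) - 911/(4212*(z - 7)).
Integrate each term: A/(z−a) contributes A·log|z−a|.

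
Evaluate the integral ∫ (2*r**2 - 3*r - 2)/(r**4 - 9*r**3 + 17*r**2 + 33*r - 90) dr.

Factor the denominator: (r - 5)*(r - 3)**2*(r + 2).
Partial-fraction decomposition: -12/(175*(r + 2)) - 111/(100*(r - 3)) - 7/(10*(r - 3)**2) + 33/(28*(r - 5)).
Integrate each term; A/(r−a) gives A·log|r−a|; A/(r−a)² gives −A/(r−a).

33*log(r - 5)/28 - 111*log(r - 3)/100 - 12*log(r + 2)/175 + 7/(10*r - 30) + C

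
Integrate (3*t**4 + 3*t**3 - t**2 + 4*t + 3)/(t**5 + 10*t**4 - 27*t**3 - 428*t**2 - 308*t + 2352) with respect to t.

4527*log(t - 6)/6760 - 79*log(t - 2)/1944 + 547*log(t + 4)/540 + 55769*log(t + 7)/41067 + 6100/(351*t + 2457) + C

Factor the denominator: (t - 6)*(t - 2)*(t + 4)*(t + 7)**2.
Partial-fraction decomposition: 55769/(41067*(t + 7)) - 6100/(351*(t + 7)**2) + 547/(540*(t + 4)) - 79/(1944*(t - 2)) + 4527/(6760*(t - 6)).
Integrate each term; A/(t−a) gives A·log|t−a|; A/(t−a)² gives −A/(t−a).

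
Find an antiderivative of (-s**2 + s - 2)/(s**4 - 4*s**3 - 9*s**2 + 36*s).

Factor the denominator: s*(s - 4)*(s - 3)*(s + 3).
Partial-fraction decomposition: 1/(9*(s + 3)) + 4/(9*(s - 3)) - 1/(2*(s - 4)) - 1/(18*s).
Integrate each term: A/(s−a) contributes A·log|s−a|.

-log(s)/18 - log(s - 4)/2 + 4*log(s - 3)/9 + log(s + 3)/9 + C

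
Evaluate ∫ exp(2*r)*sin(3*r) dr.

2*exp(2*r)*sin(3*r)/13 - 3*exp(2*r)*cos(3*r)/13 + C

Let I denote the integral. Integrate by parts with u = sin(3*r), dv = exp(2*r) dr, so v = exp(2*r)/2: I = exp(2*r)*sin(3*r)/2 − (3/2)·∫ exp(2*r)*cos(3*r) dr.
Apply parts again with u = cos(3*r), dv = exp(2*r) dr: ∫ exp(2*r)*cos(3*r) dr = exp(2*r)*cos(3*r)/2 + (3/2)·I. Substituting back brings back I: I = exp(2*r)*sin(3*r)/2 - 3*exp(2*r)*cos(3*r)/4 − (9/4)·I.
Solving for I: (1 + 9/4)·I equals the remaining terms, so I = (4/13)·(exp(2*r)*sin(3*r)/2 - 3*exp(2*r)*cos(3*r)/4).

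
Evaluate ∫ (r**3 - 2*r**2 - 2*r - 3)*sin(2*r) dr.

Use integration by parts with u = r**3 - 2*r**2 - 2*r - 3, dv = sin(2*r) dr, so v = -cos(2*r)/2.
Apply parts 3 times (tabular method): alternate signs, differentiate u down to 0, integrate dv up.

-r**3*cos(2*r)/2 + 3*r**2*sin(2*r)/4 + r**2*cos(2*r) - r*sin(2*r) + 7*r*cos(2*r)/4 - 7*sin(2*r)/8 + cos(2*r) + C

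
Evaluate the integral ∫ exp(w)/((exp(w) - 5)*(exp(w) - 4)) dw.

log(exp(w) - 5) - log(exp(w) - 4) + C

Let u = e^w, du = e^w dw.
The integral becomes ∫ du/((u-5)(u-4)); decompose into partial fractions.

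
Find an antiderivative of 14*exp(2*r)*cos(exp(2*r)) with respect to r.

Let u = exp(2*r), so du = (2*exp(2*r)) dr.
Rewriting, the integral becomes 7·∫ cos(u) du = 7·sin(u).
Substituting back, u = exp(2*r).

7*sin(exp(2*r)) + C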